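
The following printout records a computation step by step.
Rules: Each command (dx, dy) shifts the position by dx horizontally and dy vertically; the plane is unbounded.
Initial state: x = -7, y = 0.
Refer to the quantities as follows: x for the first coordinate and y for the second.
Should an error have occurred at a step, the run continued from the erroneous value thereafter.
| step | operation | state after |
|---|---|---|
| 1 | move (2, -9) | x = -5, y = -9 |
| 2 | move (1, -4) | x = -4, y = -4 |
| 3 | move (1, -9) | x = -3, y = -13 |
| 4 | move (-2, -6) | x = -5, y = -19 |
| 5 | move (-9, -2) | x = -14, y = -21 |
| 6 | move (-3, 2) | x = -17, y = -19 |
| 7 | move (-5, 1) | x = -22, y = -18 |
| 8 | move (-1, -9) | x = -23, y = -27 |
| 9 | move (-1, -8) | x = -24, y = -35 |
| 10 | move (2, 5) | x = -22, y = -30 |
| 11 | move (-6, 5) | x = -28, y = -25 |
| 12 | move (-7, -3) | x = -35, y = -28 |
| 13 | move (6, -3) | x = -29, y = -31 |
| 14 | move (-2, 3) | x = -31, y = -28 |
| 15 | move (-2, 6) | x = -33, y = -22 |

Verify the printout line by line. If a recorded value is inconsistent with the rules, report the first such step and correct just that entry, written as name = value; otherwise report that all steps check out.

Step 1: x = -7 + (2) = -5, y = 0 + (-9) = -9 — consistent with the printout.
Step 2: x = -5 + (1) = -4, y = -9 + (-4) = -13 — first mismatch against the printout.
First incorrect step: 2; the correct value is y = -13.

step 2, y = -13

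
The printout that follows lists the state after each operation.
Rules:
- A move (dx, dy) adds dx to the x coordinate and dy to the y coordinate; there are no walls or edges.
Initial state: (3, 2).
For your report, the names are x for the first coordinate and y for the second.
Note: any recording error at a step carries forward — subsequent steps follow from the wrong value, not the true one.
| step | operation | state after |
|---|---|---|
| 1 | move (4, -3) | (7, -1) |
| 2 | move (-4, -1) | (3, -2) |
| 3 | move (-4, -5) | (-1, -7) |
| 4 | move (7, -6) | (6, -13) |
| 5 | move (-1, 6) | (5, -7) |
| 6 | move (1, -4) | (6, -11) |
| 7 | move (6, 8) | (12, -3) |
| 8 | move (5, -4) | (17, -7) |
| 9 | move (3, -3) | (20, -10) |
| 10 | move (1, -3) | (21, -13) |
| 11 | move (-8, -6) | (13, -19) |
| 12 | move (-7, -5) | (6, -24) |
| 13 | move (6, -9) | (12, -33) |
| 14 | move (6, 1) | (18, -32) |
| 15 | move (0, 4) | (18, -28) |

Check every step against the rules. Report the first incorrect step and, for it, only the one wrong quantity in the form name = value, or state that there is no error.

Recomputing the run from the initial state:
step 1: x = 7, y = -1
step 2: x = 3, y = -2
step 3: x = -1, y = -7
step 4: x = 6, y = -13
step 5: x = 5, y = -7
step 6: x = 6, y = -11
step 7: x = 12, y = -3
step 8: x = 17, y = -7
step 9: x = 20, y = -10
step 10: x = 21, y = -13
step 11: x = 13, y = -19
step 12: x = 6, y = -24
step 13: x = 12, y = -33
step 14: x = 18, y = -32
step 15: x = 18, y = -28
This matches the printout at every step.

no error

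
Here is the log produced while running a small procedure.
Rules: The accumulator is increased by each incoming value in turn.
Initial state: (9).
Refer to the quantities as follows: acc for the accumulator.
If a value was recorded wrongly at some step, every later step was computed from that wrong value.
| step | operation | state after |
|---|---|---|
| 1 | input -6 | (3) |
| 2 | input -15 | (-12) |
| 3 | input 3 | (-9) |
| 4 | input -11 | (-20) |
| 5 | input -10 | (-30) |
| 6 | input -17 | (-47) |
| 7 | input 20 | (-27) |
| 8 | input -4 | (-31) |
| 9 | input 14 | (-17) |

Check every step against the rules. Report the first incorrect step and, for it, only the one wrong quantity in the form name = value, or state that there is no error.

1. acc = 9 + -6 = 3 (same as recorded)
2. acc = 3 + -15 = -12 (matches)
3. acc = -12 + 3 = -9 (verified)
4. acc = -9 + -11 = -20 (same as recorded)
5. acc = -20 + -10 = -30 (checks out)
6. acc = -30 + -17 = -47 (same as recorded)
7. acc = -47 + 20 = -27 (checks out)
8. acc = -27 + -4 = -31 (confirmed correct)
9. acc = -31 + 14 = -17 (checks out)
Nothing is out of place; the run is error-free.

no error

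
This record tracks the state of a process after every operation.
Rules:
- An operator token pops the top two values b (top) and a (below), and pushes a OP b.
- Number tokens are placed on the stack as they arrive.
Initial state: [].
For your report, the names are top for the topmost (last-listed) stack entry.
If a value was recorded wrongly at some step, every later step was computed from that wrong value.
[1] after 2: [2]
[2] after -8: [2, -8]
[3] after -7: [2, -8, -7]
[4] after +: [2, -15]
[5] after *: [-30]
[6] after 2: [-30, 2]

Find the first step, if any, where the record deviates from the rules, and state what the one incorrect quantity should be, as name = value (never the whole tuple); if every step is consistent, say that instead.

step 1: push 2: top = 2 -> verified
step 2: push -8: top = -8 -> agrees with the record
step 3: push -7: top = -7 -> confirmed correct
step 4: -8 + -7 = -15 -> checks out
step 5: 2 * -15 = -30 -> matches
step 6: push 2: top = 2 -> same as recorded
The whole run recomputes cleanly — no discrepancies.

no error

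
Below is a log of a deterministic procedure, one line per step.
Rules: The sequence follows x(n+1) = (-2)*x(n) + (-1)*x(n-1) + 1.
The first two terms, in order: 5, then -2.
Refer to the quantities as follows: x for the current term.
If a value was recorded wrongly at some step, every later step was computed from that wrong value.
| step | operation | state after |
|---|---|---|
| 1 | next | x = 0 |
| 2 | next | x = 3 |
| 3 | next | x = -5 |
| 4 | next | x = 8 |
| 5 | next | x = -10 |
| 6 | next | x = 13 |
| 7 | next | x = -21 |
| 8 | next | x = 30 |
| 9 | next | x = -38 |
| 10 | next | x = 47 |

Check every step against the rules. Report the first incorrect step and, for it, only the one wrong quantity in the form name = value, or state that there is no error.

step 7, x = -15

1. x = -2*(-2) + (-1)*(5) + (1) = 0 (no discrepancy)
2. x = -2*(0) + (-1)*(-2) + (1) = 3 (checks out)
3. x = -2*(3) + (-1)*(0) + (1) = -5 (matches)
4. x = -2*(-5) + (-1)*(3) + (1) = 8 (exactly as logged)
5. x = -2*(8) + (-1)*(-5) + (1) = -10 (consistent with the log)
6. x = -2*(-10) + (-1)*(8) + (1) = 13 (agrees with the log)
7. x = -2*(13) + (-1)*(-10) + (1) = -15 (first mismatch against the log)
So the first discrepancy is step 7, where the right value is x = -15.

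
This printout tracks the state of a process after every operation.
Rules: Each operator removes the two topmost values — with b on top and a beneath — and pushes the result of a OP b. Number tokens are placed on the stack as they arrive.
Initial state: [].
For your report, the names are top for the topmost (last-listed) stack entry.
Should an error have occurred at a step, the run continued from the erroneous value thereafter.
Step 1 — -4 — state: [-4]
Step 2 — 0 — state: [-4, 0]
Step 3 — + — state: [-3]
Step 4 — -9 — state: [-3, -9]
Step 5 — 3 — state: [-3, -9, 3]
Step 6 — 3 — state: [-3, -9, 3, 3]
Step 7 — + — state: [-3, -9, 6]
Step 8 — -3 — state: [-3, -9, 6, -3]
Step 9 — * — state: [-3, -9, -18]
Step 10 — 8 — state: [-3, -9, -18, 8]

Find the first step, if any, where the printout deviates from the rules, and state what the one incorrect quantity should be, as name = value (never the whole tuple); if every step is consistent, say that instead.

step 3, top = -4

Step 1: push -4: top = -4 — no discrepancy.
Step 2: push 0: top = 0 — exactly as logged.
Step 3: -4 + 0 = -4 — the entry is off here.
The earliest wrong entry is at step 3: it should read top = -4.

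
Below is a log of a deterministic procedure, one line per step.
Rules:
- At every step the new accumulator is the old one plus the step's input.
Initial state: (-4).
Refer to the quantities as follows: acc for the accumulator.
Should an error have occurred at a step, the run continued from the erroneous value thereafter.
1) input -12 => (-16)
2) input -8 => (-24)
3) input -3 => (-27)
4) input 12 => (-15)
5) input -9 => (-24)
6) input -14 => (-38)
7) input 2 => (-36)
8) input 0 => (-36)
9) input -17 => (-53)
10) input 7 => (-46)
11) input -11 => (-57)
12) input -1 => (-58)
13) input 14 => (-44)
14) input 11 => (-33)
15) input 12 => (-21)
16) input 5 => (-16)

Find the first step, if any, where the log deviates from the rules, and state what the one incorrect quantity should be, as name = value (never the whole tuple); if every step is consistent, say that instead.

no error

Step 1: acc = -4 + -12 = -16 — checks out.
Step 2: acc = -16 + -8 = -24 — in agreement.
Step 3: acc = -24 + -3 = -27 — same as recorded.
Step 4: acc = -27 + 12 = -15 — matches.
Step 5: acc = -15 + -9 = -24 — no discrepancy.
Step 6: acc = -24 + -14 = -38 — confirmed correct.
Step 7: acc = -38 + 2 = -36 — verified.
Step 8: acc = -36 + 0 = -36 — matches.
Step 9: acc = -36 + -17 = -53 — matches.
Step 10: acc = -53 + 7 = -46 — matches.
Step 11: acc = -46 + -11 = -57 — exactly as logged.
Step 12: acc = -57 + -1 = -58 — exactly as logged.
Step 13: acc = -58 + 14 = -44 — same as recorded.
Step 14: acc = -44 + 11 = -33 — agrees with the log.
Step 15: acc = -33 + 12 = -21 — no discrepancy.
Step 16: acc = -21 + 5 = -16 — exactly as logged.
No step deviates from the rules.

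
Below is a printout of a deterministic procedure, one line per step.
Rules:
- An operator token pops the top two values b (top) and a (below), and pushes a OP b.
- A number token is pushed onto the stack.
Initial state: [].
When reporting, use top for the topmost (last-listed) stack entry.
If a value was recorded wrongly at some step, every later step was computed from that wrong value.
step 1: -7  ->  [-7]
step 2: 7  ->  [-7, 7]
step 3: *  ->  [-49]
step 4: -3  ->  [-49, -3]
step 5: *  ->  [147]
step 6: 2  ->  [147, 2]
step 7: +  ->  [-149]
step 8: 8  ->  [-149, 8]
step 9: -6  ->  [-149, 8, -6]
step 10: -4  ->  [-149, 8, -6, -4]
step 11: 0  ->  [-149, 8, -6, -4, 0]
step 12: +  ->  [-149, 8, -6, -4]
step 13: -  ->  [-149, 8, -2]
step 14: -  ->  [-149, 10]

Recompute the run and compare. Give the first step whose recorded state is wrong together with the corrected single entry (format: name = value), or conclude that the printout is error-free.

step 7, top = 149

1. push -7: top = -7 (consistent with the printout)
2. push 7: top = 7 (confirmed correct)
3. -7 * 7 = -49 (exactly as logged)
4. push -3: top = -3 (no discrepancy)
5. -49 * -3 = 147 (verified)
6. push 2: top = 2 (matches)
7. 147 + 2 = 149 (the printout disagrees here)
The audit stops at step 7: the recorded entry is wrong and should be top = 149.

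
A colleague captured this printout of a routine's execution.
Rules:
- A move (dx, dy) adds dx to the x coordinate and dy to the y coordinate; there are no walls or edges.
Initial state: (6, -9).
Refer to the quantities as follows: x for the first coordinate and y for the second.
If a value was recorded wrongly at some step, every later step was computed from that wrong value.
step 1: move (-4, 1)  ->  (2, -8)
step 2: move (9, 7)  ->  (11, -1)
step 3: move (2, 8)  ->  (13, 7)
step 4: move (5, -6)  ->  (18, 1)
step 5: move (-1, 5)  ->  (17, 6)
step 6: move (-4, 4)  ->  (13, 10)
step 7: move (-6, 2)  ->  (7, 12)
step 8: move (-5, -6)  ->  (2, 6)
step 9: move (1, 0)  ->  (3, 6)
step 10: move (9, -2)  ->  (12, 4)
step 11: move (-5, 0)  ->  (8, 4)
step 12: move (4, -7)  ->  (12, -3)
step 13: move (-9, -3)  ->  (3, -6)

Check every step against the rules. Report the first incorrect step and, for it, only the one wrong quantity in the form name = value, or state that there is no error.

step 1: x = 6 + (-4) = 2, y = -9 + (1) = -8 -> matches
step 2: x = 2 + (9) = 11, y = -8 + (7) = -1 -> matches
step 3: x = 11 + (2) = 13, y = -1 + (8) = 7 -> agrees with the printout
step 4: x = 13 + (5) = 18, y = 7 + (-6) = 1 -> same as recorded
step 5: x = 18 + (-1) = 17, y = 1 + (5) = 6 -> same as recorded
step 6: x = 17 + (-4) = 13, y = 6 + (4) = 10 -> in agreement
step 7: x = 13 + (-6) = 7, y = 10 + (2) = 12 -> exactly as logged
step 8: x = 7 + (-5) = 2, y = 12 + (-6) = 6 -> confirmed correct
step 9: x = 2 + (1) = 3, y = 6 + (0) = 6 -> no discrepancy
step 10: x = 3 + (9) = 12, y = 6 + (-2) = 4 -> checks out
step 11: x = 12 + (-5) = 7, y = 4 + (0) = 4 -> a discrepancy with the printout
So the first discrepancy is step 11, where the right value is x = 7.

step 11, x = 7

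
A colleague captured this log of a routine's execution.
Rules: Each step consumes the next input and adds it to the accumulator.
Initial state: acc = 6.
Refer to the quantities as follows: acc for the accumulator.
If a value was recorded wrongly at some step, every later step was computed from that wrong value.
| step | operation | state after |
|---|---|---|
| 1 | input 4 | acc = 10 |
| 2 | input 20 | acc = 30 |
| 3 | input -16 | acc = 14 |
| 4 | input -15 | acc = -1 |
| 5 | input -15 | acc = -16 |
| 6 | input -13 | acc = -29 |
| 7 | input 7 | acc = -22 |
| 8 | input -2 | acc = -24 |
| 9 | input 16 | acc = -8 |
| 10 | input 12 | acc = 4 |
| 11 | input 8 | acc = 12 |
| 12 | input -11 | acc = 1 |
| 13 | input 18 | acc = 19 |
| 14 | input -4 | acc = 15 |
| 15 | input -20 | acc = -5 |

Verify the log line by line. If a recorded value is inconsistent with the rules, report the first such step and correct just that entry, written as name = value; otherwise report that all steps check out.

no error

Recomputing the run from the initial state:
step 1: acc = 10
step 2: acc = 30
step 3: acc = 14
step 4: acc = -1
step 5: acc = -16
step 6: acc = -29
step 7: acc = -22
step 8: acc = -24
step 9: acc = -8
step 10: acc = 4
step 11: acc = 12
step 12: acc = 1
step 13: acc = 19
step 14: acc = 15
step 15: acc = -5
This matches the log at every step.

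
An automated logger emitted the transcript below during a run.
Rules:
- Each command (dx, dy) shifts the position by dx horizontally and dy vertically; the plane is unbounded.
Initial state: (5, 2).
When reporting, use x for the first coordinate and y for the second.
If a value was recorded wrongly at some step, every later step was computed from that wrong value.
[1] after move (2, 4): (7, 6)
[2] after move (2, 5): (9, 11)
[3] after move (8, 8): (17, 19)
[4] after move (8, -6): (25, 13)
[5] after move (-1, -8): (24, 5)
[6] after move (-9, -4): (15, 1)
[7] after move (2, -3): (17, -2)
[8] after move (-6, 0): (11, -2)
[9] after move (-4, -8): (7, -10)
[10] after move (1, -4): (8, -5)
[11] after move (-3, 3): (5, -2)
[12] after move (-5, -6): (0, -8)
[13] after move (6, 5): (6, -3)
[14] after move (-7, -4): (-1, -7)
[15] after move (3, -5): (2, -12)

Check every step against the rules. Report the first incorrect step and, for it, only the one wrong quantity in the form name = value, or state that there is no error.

step 10, y = -14

step 1: x = 5 + (2) = 7, y = 2 + (4) = 6 -> in agreement
step 2: x = 7 + (2) = 9, y = 6 + (5) = 11 -> in agreement
step 3: x = 9 + (8) = 17, y = 11 + (8) = 19 -> in agreement
step 4: x = 17 + (8) = 25, y = 19 + (-6) = 13 -> verified
step 5: x = 25 + (-1) = 24, y = 13 + (-8) = 5 -> in agreement
step 6: x = 24 + (-9) = 15, y = 5 + (-4) = 1 -> matches
step 7: x = 15 + (2) = 17, y = 1 + (-3) = -2 -> no discrepancy
step 8: x = 17 + (-6) = 11, y = -2 + (0) = -2 -> in agreement
step 9: x = 11 + (-4) = 7, y = -2 + (-8) = -10 -> exactly as logged
step 10: x = 7 + (1) = 8, y = -10 + (-4) = -14 -> a discrepancy with the transcript
That makes step 10 the first incorrect line — y = -14 is what it should show.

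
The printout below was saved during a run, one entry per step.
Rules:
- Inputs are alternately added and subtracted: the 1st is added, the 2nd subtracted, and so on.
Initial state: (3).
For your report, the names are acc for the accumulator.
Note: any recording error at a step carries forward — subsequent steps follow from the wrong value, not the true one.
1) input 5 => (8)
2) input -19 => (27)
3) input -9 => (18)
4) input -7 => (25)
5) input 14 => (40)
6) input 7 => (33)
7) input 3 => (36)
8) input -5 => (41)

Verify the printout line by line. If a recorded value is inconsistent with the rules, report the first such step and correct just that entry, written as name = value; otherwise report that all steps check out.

step 5, acc = 39

step 1: acc = 3 + 5 = 8 -> confirmed correct
step 2: acc = 8 - -19 = 27 -> agrees with the printout
step 3: acc = 27 + -9 = 18 -> confirmed correct
step 4: acc = 18 - -7 = 25 -> checks out
step 5: acc = 25 + 14 = 39 -> a discrepancy with the printout
First incorrect step: 5; the correct value is acc = 39.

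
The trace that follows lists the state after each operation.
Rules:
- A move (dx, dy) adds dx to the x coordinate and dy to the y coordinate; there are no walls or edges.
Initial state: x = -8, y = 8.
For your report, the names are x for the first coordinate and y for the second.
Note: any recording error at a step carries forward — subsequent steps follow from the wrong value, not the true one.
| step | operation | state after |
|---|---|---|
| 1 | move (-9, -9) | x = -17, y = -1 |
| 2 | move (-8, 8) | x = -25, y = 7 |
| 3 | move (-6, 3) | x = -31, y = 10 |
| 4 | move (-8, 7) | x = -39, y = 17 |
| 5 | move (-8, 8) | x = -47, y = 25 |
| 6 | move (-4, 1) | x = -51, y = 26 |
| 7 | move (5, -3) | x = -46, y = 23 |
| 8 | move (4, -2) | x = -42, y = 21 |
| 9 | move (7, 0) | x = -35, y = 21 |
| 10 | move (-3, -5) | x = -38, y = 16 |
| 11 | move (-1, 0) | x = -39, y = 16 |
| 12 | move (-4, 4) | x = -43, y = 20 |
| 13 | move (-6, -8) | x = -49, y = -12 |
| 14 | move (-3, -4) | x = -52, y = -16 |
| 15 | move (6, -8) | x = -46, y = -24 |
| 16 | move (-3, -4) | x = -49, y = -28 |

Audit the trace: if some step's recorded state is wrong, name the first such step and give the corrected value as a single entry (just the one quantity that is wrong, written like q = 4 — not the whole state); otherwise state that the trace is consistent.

Recomputing the run from the initial state:
step 1: x = -17, y = -1
step 2: x = -25, y = 7
step 3: x = -31, y = 10
step 4: x = -39, y = 17
step 5: x = -47, y = 25
step 6: x = -51, y = 26
step 7: x = -46, y = 23
step 8: x = -42, y = 21
step 9: x = -35, y = 21
step 10: x = -38, y = 16
step 11: x = -39, y = 16
step 12: x = -43, y = 20
step 13: x = -49, y = 12
step 14: x = -52, y = 8
step 15: x = -46, y = 0
step 16: x = -49, y = -4
The first disagreement with the trace is at step 13, where the value should be y = 12.

step 13, y = 12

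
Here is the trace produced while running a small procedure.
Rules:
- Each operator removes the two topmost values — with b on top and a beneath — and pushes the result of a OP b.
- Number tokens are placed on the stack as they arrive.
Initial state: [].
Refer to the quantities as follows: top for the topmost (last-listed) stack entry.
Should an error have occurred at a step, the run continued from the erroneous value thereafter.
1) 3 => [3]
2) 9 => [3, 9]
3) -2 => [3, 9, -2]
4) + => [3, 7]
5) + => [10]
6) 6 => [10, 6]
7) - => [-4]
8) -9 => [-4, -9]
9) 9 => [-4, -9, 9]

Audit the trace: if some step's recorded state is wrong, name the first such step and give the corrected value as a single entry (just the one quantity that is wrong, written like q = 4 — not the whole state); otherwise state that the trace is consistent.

1. push 3: top = 3 (matches)
2. push 9: top = 9 (verified)
3. push -2: top = -2 (verified)
4. 9 + -2 = 7 (in agreement)
5. 3 + 7 = 10 (verified)
6. push 6: top = 6 (checks out)
7. 10 - 6 = 4 (this is not what the trace shows)
So the first discrepancy is step 7, where the right value is top = 4.

step 7, top = 4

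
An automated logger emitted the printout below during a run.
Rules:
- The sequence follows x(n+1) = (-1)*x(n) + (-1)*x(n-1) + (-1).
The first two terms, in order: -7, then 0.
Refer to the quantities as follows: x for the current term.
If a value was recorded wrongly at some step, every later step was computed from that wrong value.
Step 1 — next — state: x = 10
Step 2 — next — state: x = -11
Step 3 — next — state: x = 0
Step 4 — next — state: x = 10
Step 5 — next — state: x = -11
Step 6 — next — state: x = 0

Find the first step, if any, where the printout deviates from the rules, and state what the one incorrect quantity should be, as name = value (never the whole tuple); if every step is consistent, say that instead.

step 1, x = 6

Step 1: x = -1*(0) + (-1)*(-7) + (-1) = 6 — not what was recorded.
First incorrect step: 1; the correct value is x = 6.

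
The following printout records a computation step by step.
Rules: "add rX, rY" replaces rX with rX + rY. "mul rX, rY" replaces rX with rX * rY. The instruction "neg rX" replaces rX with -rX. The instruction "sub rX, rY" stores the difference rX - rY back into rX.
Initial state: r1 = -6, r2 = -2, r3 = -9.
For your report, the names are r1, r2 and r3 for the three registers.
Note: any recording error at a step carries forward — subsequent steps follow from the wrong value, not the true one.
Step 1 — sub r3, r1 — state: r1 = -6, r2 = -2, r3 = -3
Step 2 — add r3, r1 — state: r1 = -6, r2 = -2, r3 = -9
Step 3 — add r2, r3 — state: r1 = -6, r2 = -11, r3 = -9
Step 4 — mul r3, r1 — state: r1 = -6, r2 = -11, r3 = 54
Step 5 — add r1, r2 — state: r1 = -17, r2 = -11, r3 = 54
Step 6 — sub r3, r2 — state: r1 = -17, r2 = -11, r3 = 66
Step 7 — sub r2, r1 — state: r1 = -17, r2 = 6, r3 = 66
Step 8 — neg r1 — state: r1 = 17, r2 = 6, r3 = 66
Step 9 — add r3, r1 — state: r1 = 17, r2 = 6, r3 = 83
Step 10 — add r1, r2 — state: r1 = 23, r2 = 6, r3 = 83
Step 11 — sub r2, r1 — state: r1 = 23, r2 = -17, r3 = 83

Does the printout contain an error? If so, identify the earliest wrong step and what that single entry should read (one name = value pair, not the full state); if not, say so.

step 6, r3 = 65

1. r3 = -9 - -6 = -3 (consistent with the printout)
2. r3 = -3 + -6 = -9 (consistent with the printout)
3. r2 = -2 + -9 = -11 (agrees with the printout)
4. r3 = -9 * -6 = 54 (no discrepancy)
5. r1 = -6 + -11 = -17 (matches)
6. r3 = 54 - -11 = 65 (first mismatch against the printout)
Conclusion: step 6 carries the first error; the entry should be r3 = 65.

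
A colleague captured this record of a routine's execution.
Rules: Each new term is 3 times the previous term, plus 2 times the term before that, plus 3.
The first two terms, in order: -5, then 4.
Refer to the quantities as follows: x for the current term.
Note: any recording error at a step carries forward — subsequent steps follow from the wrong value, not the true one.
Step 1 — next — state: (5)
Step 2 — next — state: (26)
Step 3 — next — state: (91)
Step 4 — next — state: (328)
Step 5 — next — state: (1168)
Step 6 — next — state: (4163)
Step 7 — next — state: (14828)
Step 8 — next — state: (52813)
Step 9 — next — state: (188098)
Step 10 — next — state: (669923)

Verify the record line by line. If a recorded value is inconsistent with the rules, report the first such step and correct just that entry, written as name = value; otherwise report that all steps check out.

step 5, x = 1169

step 1: x = 3*(4) + (2)*(-5) + (3) = 5 -> confirmed correct
step 2: x = 3*(5) + (2)*(4) + (3) = 26 -> agrees with the record
step 3: x = 3*(26) + (2)*(5) + (3) = 91 -> same as recorded
step 4: x = 3*(91) + (2)*(26) + (3) = 328 -> no discrepancy
step 5: x = 3*(328) + (2)*(91) + (3) = 1169 -> this is not what the record shows
So the first discrepancy is step 5, where the right value is x = 1169.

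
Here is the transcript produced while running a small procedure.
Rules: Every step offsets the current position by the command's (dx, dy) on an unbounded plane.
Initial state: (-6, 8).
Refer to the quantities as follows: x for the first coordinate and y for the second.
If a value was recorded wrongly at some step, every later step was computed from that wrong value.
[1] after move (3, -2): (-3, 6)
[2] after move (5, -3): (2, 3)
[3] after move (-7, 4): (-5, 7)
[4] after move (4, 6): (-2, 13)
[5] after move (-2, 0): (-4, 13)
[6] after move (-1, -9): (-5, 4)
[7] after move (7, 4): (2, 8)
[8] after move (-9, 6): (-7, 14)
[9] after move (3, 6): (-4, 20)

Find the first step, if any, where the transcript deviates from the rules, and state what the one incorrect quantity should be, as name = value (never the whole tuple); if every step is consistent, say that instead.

Recomputing the run from the initial state:
step 1: x = -3, y = 6
step 2: x = 2, y = 3
step 3: x = -5, y = 7
step 4: x = -1, y = 13
step 5: x = -3, y = 13
step 6: x = -4, y = 4
step 7: x = 3, y = 8
step 8: x = -6, y = 14
step 9: x = -3, y = 20
The first disagreement with the transcript is at step 4, where the value should be x = -1.

step 4, x = -1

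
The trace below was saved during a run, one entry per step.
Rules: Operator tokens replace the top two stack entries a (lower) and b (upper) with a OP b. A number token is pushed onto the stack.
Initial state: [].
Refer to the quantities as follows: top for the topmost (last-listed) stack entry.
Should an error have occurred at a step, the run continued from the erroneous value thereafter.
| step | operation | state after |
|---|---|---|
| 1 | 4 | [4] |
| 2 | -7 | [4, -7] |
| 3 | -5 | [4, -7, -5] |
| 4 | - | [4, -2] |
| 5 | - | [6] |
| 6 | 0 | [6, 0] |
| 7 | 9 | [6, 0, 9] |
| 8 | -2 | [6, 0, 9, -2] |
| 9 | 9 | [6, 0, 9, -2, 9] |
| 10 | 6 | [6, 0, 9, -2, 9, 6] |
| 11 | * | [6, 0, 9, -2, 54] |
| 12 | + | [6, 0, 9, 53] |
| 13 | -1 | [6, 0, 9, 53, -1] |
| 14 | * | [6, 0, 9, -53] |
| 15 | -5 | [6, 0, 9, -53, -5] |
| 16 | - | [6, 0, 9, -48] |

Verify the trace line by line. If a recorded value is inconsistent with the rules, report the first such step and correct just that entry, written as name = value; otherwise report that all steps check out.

step 12, top = 52

step 1: push 4: top = 4 -> checks out
step 2: push -7: top = -7 -> checks out
step 3: push -5: top = -5 -> verified
step 4: -7 - -5 = -2 -> same as recorded
step 5: 4 - -2 = 6 -> matches
step 6: push 0: top = 0 -> matches
step 7: push 9: top = 9 -> exactly as logged
step 8: push -2: top = -2 -> no discrepancy
step 9: push 9: top = 9 -> in agreement
step 10: push 6: top = 6 -> matches
step 11: 9 * 6 = 54 -> verified
step 12: -2 + 54 = 52 -> not what was recorded
Step 12 is the first one off; corrected, top = 52.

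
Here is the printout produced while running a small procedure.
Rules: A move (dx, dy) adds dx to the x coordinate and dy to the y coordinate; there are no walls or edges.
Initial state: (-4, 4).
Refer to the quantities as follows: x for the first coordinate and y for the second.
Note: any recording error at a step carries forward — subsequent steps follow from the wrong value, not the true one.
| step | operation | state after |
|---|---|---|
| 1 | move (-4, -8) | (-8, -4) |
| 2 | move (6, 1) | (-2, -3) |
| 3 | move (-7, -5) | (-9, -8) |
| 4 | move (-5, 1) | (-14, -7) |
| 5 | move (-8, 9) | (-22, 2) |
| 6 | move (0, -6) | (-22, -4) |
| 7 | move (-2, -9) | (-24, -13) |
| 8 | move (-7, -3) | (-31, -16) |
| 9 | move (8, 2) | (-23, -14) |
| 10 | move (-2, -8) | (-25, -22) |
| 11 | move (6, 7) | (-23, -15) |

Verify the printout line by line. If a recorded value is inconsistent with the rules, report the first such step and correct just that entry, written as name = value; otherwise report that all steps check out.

Recomputing the run from the initial state:
step 1: x = -8, y = -4
step 2: x = -2, y = -3
step 3: x = -9, y = -8
step 4: x = -14, y = -7
step 5: x = -22, y = 2
step 6: x = -22, y = -4
step 7: x = -24, y = -13
step 8: x = -31, y = -16
step 9: x = -23, y = -14
step 10: x = -25, y = -22
step 11: x = -19, y = -15
The first disagreement with the printout is at step 11, where the value should be x = -19.

step 11, x = -19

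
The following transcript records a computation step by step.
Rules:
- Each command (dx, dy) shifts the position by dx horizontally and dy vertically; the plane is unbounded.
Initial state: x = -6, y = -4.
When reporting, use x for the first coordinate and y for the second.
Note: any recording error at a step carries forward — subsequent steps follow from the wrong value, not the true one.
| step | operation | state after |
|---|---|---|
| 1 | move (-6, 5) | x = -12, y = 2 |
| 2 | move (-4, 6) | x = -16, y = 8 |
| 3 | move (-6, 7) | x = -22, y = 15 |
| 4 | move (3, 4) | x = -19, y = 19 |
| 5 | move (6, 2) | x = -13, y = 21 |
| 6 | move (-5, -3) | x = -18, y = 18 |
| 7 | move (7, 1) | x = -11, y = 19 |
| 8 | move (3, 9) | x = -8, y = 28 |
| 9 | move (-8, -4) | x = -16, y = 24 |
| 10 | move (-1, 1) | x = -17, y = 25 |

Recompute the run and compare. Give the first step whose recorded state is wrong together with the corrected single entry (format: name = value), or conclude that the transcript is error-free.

Recomputing the run from the initial state:
step 1: x = -12, y = 1
step 2: x = -16, y = 7
step 3: x = -22, y = 14
step 4: x = -19, y = 18
step 5: x = -13, y = 20
step 6: x = -18, y = 17
step 7: x = -11, y = 18
step 8: x = -8, y = 27
step 9: x = -16, y = 23
step 10: x = -17, y = 24
The first disagreement with the transcript is at step 1, where the value should be y = 1.

step 1, y = 1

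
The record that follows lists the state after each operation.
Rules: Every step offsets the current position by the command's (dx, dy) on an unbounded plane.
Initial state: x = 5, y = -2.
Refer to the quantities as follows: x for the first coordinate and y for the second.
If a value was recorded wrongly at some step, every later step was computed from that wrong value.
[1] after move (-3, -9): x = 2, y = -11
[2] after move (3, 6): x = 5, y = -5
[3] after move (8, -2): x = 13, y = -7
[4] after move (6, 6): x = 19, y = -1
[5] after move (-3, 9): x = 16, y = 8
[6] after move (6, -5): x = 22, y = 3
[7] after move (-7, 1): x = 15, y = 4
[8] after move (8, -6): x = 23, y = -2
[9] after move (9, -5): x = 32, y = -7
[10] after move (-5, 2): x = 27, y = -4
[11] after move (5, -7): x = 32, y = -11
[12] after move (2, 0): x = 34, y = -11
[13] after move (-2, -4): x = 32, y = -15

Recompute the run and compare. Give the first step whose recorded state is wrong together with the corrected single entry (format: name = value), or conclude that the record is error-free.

Recomputing the run from the initial state:
step 1: x = 2, y = -11
step 2: x = 5, y = -5
step 3: x = 13, y = -7
step 4: x = 19, y = -1
step 5: x = 16, y = 8
step 6: x = 22, y = 3
step 7: x = 15, y = 4
step 8: x = 23, y = -2
step 9: x = 32, y = -7
step 10: x = 27, y = -5
step 11: x = 32, y = -12
step 12: x = 34, y = -12
step 13: x = 32, y = -16
The first disagreement with the record is at step 10, where the value should be y = -5.

step 10, y = -5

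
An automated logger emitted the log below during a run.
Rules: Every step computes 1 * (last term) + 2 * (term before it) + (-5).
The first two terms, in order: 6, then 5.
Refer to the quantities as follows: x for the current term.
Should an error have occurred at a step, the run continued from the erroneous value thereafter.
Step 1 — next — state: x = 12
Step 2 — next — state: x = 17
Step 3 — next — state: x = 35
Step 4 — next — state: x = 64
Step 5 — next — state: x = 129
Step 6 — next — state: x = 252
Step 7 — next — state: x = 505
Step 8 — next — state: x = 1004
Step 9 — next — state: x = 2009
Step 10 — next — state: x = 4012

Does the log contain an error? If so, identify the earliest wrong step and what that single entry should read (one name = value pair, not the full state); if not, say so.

step 3, x = 36

Step 1: x = 1*(5) + (2)*(6) + (-5) = 12 — no discrepancy.
Step 2: x = 1*(12) + (2)*(5) + (-5) = 17 — consistent with the log.
Step 3: x = 1*(17) + (2)*(12) + (-5) = 36 — the recorded entry deviates here.
The earliest wrong entry is at step 3: it should read x = 36.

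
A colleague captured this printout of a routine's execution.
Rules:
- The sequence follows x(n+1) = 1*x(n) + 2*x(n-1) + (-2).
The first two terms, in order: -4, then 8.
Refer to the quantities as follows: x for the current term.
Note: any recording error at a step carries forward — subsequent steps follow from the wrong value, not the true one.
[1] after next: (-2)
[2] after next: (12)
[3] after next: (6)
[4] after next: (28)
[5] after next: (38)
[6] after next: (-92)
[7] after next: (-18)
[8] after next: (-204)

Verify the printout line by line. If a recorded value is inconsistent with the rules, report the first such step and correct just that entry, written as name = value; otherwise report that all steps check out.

step 6, x = 92

step 1: x = 1*(8) + (2)*(-4) + (-2) = -2 -> exactly as logged
step 2: x = 1*(-2) + (2)*(8) + (-2) = 12 -> consistent with the printout
step 3: x = 1*(12) + (2)*(-2) + (-2) = 6 -> no discrepancy
step 4: x = 1*(6) + (2)*(12) + (-2) = 28 -> exactly as logged
step 5: x = 1*(28) + (2)*(6) + (-2) = 38 -> verified
step 6: x = 1*(38) + (2)*(28) + (-2) = 92 -> the entry is off here
That makes step 6 the first incorrect line — x = 92 is what it should show.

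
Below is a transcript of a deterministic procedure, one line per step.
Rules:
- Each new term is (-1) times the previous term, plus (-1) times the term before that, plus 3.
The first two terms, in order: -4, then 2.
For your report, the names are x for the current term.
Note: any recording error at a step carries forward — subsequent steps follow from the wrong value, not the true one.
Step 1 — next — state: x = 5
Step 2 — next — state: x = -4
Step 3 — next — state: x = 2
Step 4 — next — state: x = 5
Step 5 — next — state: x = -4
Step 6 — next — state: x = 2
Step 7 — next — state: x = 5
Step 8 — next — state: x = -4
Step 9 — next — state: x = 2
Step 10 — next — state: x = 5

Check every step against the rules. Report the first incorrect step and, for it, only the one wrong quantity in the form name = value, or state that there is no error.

Step 1: x = -1*(2) + (-1)*(-4) + (3) = 5 — no discrepancy.
Step 2: x = -1*(5) + (-1)*(2) + (3) = -4 — no discrepancy.
Step 3: x = -1*(-4) + (-1)*(5) + (3) = 2 — agrees with the transcript.
Step 4: x = -1*(2) + (-1)*(-4) + (3) = 5 — exactly as logged.
Step 5: x = -1*(5) + (-1)*(2) + (3) = -4 — in agreement.
Step 6: x = -1*(-4) + (-1)*(5) + (3) = 2 — in agreement.
Step 7: x = -1*(2) + (-1)*(-4) + (3) = 5 — exactly as logged.
Step 8: x = -1*(5) + (-1)*(2) + (3) = -4 — same as recorded.
Step 9: x = -1*(-4) + (-1)*(5) + (3) = 2 — in agreement.
Step 10: x = -1*(2) + (-1)*(-4) + (3) = 5 — verified.
All steps check out; nothing to correct.

no error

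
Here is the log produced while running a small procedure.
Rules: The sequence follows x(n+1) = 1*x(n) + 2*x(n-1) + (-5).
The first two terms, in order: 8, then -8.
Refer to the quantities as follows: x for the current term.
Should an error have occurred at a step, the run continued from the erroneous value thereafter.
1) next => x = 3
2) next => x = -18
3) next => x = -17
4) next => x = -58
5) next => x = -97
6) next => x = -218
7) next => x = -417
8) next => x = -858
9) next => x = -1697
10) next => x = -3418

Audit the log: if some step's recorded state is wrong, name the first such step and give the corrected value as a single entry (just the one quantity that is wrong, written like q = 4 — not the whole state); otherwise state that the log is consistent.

no error

Recomputing the run from the initial state:
step 1: x = 3
step 2: x = -18
step 3: x = -17
step 4: x = -58
step 5: x = -97
step 6: x = -218
step 7: x = -417
step 8: x = -858
step 9: x = -1697
step 10: x = -3418
This matches the log at every step.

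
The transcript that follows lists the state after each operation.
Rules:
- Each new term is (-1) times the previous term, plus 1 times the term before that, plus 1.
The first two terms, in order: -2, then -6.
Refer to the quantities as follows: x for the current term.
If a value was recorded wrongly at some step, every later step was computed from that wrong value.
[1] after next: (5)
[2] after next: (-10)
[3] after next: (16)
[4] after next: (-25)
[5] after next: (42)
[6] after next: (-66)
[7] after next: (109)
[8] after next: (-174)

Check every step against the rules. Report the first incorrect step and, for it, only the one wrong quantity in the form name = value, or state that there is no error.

Recomputing the run from the initial state:
step 1: x = 5
step 2: x = -10
step 3: x = 16
step 4: x = -25
step 5: x = 42
step 6: x = -66
step 7: x = 109
step 8: x = -174
This matches the transcript at every step.

no error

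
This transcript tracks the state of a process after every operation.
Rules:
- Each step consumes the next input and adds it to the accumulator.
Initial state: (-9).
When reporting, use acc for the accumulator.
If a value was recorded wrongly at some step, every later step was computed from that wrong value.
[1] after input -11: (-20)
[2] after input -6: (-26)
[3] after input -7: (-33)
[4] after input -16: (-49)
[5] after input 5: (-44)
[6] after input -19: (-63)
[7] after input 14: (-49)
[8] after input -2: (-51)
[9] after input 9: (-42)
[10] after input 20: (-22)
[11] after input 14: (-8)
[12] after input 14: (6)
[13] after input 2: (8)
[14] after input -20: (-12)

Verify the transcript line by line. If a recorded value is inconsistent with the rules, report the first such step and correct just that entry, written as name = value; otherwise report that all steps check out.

no error

1. acc = -9 + -11 = -20 (in agreement)
2. acc = -20 + -6 = -26 (matches)
3. acc = -26 + -7 = -33 (exactly as logged)
4. acc = -33 + -16 = -49 (verified)
5. acc = -49 + 5 = -44 (matches)
6. acc = -44 + -19 = -63 (matches)
7. acc = -63 + 14 = -49 (in agreement)
8. acc = -49 + -2 = -51 (no discrepancy)
9. acc = -51 + 9 = -42 (in agreement)
10. acc = -42 + 20 = -22 (no discrepancy)
11. acc = -22 + 14 = -8 (consistent with the transcript)
12. acc = -8 + 14 = 6 (same as recorded)
13. acc = 6 + 2 = 8 (matches)
14. acc = 8 + -20 = -12 (confirmed correct)
The recomputation confirms every line.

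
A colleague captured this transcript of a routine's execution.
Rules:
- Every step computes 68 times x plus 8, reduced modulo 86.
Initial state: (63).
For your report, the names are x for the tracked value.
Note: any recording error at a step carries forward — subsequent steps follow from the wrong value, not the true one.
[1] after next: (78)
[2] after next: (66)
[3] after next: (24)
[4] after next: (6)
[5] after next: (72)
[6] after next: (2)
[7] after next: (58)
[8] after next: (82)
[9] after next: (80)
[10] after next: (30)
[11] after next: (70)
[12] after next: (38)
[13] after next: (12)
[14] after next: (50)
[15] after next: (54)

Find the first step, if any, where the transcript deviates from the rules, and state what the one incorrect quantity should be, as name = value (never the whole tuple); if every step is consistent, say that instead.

no error

1. x = (68*63 + 8) mod 86 = 78 (exactly as logged)
2. x = (68*78 + 8) mod 86 = 66 (exactly as logged)
3. x = (68*66 + 8) mod 86 = 24 (consistent with the transcript)
4. x = (68*24 + 8) mod 86 = 6 (in agreement)
5. x = (68*6 + 8) mod 86 = 72 (confirmed correct)
6. x = (68*72 + 8) mod 86 = 2 (agrees with the transcript)
7. x = (68*2 + 8) mod 86 = 58 (agrees with the transcript)
8. x = (68*58 + 8) mod 86 = 82 (agrees with the transcript)
9. x = (68*82 + 8) mod 86 = 80 (no discrepancy)
10. x = (68*80 + 8) mod 86 = 30 (checks out)
11. x = (68*30 + 8) mod 86 = 70 (confirmed correct)
12. x = (68*70 + 8) mod 86 = 38 (in agreement)
13. x = (68*38 + 8) mod 86 = 12 (agrees with the transcript)
14. x = (68*12 + 8) mod 86 = 50 (same as recorded)
15. x = (68*50 + 8) mod 86 = 54 (verified)
The whole run recomputes cleanly — no discrepancies.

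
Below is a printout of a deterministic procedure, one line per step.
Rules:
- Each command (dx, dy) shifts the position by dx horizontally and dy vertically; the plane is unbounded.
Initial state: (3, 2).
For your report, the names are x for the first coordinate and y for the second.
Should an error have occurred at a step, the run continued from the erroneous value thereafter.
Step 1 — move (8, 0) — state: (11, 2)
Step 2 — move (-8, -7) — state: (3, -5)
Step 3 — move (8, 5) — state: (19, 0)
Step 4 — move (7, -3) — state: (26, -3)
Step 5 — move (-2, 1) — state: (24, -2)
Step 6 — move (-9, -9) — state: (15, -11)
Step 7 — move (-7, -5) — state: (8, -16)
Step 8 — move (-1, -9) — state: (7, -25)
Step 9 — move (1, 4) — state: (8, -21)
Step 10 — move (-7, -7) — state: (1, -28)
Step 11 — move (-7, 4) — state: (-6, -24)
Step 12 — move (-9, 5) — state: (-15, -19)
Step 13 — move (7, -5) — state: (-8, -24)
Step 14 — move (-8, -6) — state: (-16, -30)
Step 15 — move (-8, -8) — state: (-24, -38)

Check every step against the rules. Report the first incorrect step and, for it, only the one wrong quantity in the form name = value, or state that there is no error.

step 3, x = 11

Step 1: x = 3 + (8) = 11, y = 2 + (0) = 2 — matches.
Step 2: x = 11 + (-8) = 3, y = 2 + (-7) = -5 — checks out.
Step 3: x = 3 + (8) = 11, y = -5 + (5) = 0 — a discrepancy with the printout.
Step 3 is the first one off; corrected, x = 11.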